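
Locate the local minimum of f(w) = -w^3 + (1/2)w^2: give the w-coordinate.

f'(w) = -3w^2 + w = 0 at w = 0, 1/3.
f''(w) = -6w + 1. f''(0) = 1 > 0 ⇒ local minimum; f''(1/3) = -1 < 0 ⇒ local maximum.
Thus f has its local minimum at w = 0, with value 0.

0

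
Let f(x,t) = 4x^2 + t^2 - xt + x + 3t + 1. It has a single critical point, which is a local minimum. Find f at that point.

-5/3

∂f/∂x = 8x - t + 1 = 0 and ∂f/∂t = -x + 2t + 3 = 0, so (x, t) = (-1/3, -5/3).
The Hessian has f_{xx} = 8, f_{tt} = 2, f_{xt} = -1, giving D = 15 > 0 with f_{xx} > 0, so the point is a local minimum.
f(-1/3, -5/3) = -5/3.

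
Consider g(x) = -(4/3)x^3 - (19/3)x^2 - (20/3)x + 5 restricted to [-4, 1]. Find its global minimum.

Differentiating, g'(x) = -4x^2 - (38/3)x - 20/3; which vanishes at x = -5/2 and x = -2/3.
Candidates: g(-4) = 47/3, g(-5/2) = 35/12, g(-2/3) = 569/81, g(1) = -28/3.
Hence the absolute minimum is -28/3 at x = 1.

-28/3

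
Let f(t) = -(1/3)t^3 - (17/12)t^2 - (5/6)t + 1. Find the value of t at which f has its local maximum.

f'(t) = -t^2 - (17/6)t - 5/6. Setting f'(t) = 0 gives t ∈ {-5/2, -1/3}.
Since f''(t) = -2t - 17/6, we get f''(-5/2) = 13/6 > 0 ⇒ local minimum; f''(-1/3) = -13/6 < 0 ⇒ local maximum.
The local maximum is f(-1/3) = 367/324.

-1/3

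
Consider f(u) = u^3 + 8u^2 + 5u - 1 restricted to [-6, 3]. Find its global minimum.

-49/27

f'(u) = 3u^2 + 16u + 5, which vanishes at u = -5 and u = -1/3.
Compare values at every candidate in [-6, 3]: f(-6) = 41; f(-5) = 49; f(-1/3) = -49/27; f(3) = 113.
Hence the absolute minimum is -49/27 at u = -1/3.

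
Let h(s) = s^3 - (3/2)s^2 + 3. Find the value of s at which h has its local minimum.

h'(s) = 3s^2 - 3s. Setting h'(s) = 0 gives s ∈ {0, 1}.
Since h''(s) = 6s - 3, we get h''(0) = -3 < 0 ⇒ local maximum; h''(1) = 3 > 0 ⇒ local minimum.
Thus h has its local minimum at s = 1, with value 5/2.

1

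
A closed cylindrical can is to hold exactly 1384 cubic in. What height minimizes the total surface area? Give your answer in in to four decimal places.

12.0786

With radius r and height h, πr²h = 1384 so h = 1384/(πr²), and S(r) = 2πr² + 2πrh = 2πr² + 2·1384/r.
S'(r) = 4πr − 2·1384/r² = 0 ⇒ r³ = 1384/(2π), so r ≈ 6.0393 and h = 2r ≈ 12.0786.
S''(r) = 4π + 4·1384/r³ > 0, so this is the minimum; S ≈ 687.4988.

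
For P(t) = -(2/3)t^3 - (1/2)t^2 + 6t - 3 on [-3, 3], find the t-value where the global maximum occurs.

3/2

Differentiating, P'(t) = -2t^2 - t + 6; which vanishes at t = -2 and t = 3/2.
Candidates: P(-3) = -15/2, P(-2) = -35/3, P(3/2) = 21/8, P(3) = -15/2.
The maximum over the interval is 21/8, attained at t = 3/2.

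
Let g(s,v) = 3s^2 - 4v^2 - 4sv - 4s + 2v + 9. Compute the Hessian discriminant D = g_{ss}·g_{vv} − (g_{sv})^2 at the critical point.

-64

∂g/∂s = 6s - 4v - 4 = 0 and ∂g/∂v = -4s - 8v + 2 = 0, so (s, v) = (5/8, -1/16).
The Hessian has g_{ss} = 6, g_{vv} = -8, g_{sv} = -4, giving D = -64 < 0, so the point is a saddle point.
D = (6)·(-8) − (-4)^2 = -64.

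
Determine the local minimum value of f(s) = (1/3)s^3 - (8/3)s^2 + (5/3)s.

Critical points: f'(s) = s^2 - (16/3)s + 5/3 vanishes at s = 1/3, 5.
f''(s) = 2s - 16/3. f''(1/3) = -14/3 < 0 ⇒ local maximum; f''(5) = 14/3 > 0 ⇒ local minimum.
So the local minimum value is f(5) = -50/3.

-50/3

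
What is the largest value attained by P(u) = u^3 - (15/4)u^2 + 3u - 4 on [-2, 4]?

12

The derivative is 3u^2 - (15/2)u + 3, which vanishes at u = 1/2 and u = 2.
Candidates: P(-2) = -33, P(1/2) = -53/16, P(2) = -5, P(4) = 12.
Hence the absolute maximum is 12 at u = 4.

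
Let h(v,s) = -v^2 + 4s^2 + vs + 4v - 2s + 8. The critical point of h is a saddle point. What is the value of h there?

∂h/∂v = -2v + s + 4 = 0 and ∂h/∂s = v + 8s - 2 = 0, so (v, s) = (2, 0).
The Hessian has h_{vv} = -2, h_{ss} = 8, h_{vs} = 1, giving D = -17 < 0, so the point is a saddle point.
h(2, 0) = 12.

12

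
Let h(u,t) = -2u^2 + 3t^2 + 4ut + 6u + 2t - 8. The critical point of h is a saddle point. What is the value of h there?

-67/10

∂h/∂u = -4u + 4t + 6 = 0 and ∂h/∂t = 4u + 6t + 2 = 0, so (u, t) = (7/10, -4/5).
The Hessian has h_{uu} = -4, h_{tt} = 6, h_{ut} = 4, giving D = -40 < 0, so the point is a saddle point.
h(7/10, -4/5) = -67/10.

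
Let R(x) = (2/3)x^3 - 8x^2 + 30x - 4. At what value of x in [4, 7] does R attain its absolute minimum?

5

R'(x) = 2x^2 - 16x + 30, whose only zero in [4, 7] is x = 5.
Compare values at every candidate in [4, 7]: R(4) = 92/3, R(5) = 88/3, R(7) = 128/3.
Hence the absolute minimum is 88/3 at x = 5.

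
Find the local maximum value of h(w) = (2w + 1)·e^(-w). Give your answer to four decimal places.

Differentiating with the product rule gives h'(w) = (-2w + 1)·e^(-w). Since e^(-w) > 0, the only critical point is w = 1/2.
h''(1/2) has the same sign as -2 < 0, so this is a local maximum.
h(1/2) = (2)·e^(-1/2) ≈ 1.2131.

1.2131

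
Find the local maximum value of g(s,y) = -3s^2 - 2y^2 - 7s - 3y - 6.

-19/24

∂g/∂s = -6s - 7 = 0 and ∂g/∂y = -4y - 3 = 0, so (s, y) = (-7/6, -3/4).
The Hessian has g_{ss} = -6, g_{yy} = -4, g_{sy} = 0, giving D = 24 > 0 with g_{ss} < 0, so the point is a local maximum.
g(-7/6, -3/4) = -19/24.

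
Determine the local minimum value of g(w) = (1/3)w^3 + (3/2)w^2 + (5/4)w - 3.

g'(w) = w^2 + 3w + 5/4. Setting g'(w) = 0 gives w ∈ {-5/2, -1/2}.
g''(w) = 2w + 3. g''(-5/2) = -2 < 0 ⇒ local maximum; g''(-1/2) = 2 > 0 ⇒ local minimum.
So the local minimum value is g(-1/2) = -79/24.

-79/24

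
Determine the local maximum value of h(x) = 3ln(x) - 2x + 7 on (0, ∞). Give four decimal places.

h'(x) = 3/x − 2 = 0 gives x = 3/2.
h''(x) = -3/x², which is negative for x > 0, so this is a local maximum.
h(3/2) = 3·ln(3/2) - 3 + 7 ≈ 5.2164.

5.2164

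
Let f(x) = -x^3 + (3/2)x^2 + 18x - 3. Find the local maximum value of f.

75/2

f'(x) = -3x^2 + 3x + 18. Setting f'(x) = 0 gives x ∈ {-2, 3}.
Since f''(x) = -6x + 3, we get f''(-2) = 15 > 0 ⇒ local minimum; f''(3) = -15 < 0 ⇒ local maximum.
Thus f has its local maximum at x = 3, with value 75/2.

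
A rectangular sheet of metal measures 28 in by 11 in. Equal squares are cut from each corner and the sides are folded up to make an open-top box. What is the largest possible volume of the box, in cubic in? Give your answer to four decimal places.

With cut size x, the volume is V(x) = x(28 − 2x)(11 − 2x) for 0 < x < 5.5.
V'(x) = 12x^2 − 156x + 308. Setting V'(x) = 0 gives x ≈ 2.4277 (the root in (0, 5.5)).
V''(x) = 24x − 156 is negative there, so this is the maximum; V ≈ 345.2537.

345.2537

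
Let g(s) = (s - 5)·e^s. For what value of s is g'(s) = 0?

g'(s) = 1·e^s + (s - 5)·1·e^s = (s - 4)·e^s. Since e^s > 0, the only critical point is s = 4.
g''(4) has the same sign as 1 > 0, so this is a local minimum.
g(4) = (-1)·e^(4) ≈ -54.5982.

4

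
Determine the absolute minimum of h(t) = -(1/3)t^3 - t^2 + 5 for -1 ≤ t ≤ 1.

11/3

h'(t) = -t^2 - 2t, whose only zero in [-1, 1] is t = 0.
Candidates: h(-1) = 13/3,  h(0) = 5,  h(1) = 11/3.
So the minimum is h(1) = 11/3.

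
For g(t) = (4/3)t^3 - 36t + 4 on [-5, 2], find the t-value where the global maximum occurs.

-3

Differentiating, g'(t) = 4t^2 - 36; whose only zero in [-5, 2] is t = -3.
Evaluating at the critical points and endpoints: g(-5) = 52/3, g(-3) = 76, g(2) = -172/3.
Hence the absolute maximum is 76 at t = -3.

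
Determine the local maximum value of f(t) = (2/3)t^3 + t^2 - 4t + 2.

26/3

Critical points: f'(t) = 2t^2 + 2t - 4 vanishes at t = -2, 1.
Since f''(t) = 4t + 2, we get f''(-2) = -6 < 0 ⇒ local maximum; f''(1) = 6 > 0 ⇒ local minimum.
Thus f has its local maximum at t = -2, with value 26/3.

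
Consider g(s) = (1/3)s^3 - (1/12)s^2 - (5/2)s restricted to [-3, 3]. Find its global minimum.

g'(s) = s^2 - (1/6)s - 5/2, which vanishes at s = -3/2 and s = 5/3.
Evaluating at the critical points and endpoints: g(-3) = -9/4; g(-3/2) = 39/16; g(5/3) = -925/324; g(3) = 3/4.
The minimum over the interval is -925/324, attained at s = 5/3.

-925/324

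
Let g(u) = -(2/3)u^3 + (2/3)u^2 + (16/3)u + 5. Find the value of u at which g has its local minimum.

g'(u) = -2u^2 + (4/3)u + 16/3. Setting g'(u) = 0 gives u ∈ {-4/3, 2}.
Second-derivative test with g''(u) = -4u + 4/3: g''(-4/3) = 20/3 > 0 ⇒ local minimum; g''(2) = -20/3 < 0 ⇒ local maximum.
So the local minimum value is g(-4/3) = 53/81.

-4/3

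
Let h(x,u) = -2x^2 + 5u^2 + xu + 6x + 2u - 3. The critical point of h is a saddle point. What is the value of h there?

37/41

∂h/∂x = -4x + u + 6 = 0 and ∂h/∂u = x + 10u + 2 = 0, so (x, u) = (58/41, -14/41).
The Hessian has h_{xx} = -4, h_{uu} = 10, h_{xu} = 1, giving D = -41 < 0, so the point is a saddle point.
h(58/41, -14/41) = 37/41.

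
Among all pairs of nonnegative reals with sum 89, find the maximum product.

With x + y = 89, the product is P(x) = x(89 − x).
P'(x) = 89 − 2x = 0 gives x = 89/2; P'' = −2 < 0, so this is the maximum.
P = 89/2·89/2 = 7921/4.

7921/4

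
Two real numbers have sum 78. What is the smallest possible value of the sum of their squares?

With a + b = 78, a^2 + b^2 = a^2 + (78 − a)^2.
The derivative 2a − 2(78 − a) = 4a − 156 vanishes at a = 39; second derivative 4 > 0, a minimum.
The minimum is 2·(39)^2 = 3042.

3042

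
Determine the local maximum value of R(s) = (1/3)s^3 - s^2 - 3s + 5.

Critical points: R'(s) = s^2 - 2s - 3 vanishes at s = -1, 3.
Second-derivative test with R''(s) = 2s - 2: R''(-1) = -4 < 0 ⇒ local maximum; R''(3) = 4 > 0 ⇒ local minimum.
So the local maximum value is R(-1) = 20/3.

20/3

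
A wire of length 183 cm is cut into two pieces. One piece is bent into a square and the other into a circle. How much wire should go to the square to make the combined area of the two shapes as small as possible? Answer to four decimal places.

Let x be the length used for the square. Square side x/4; circle radius (183−x)/(2π).
A(x) = (x/4)² + π·((183−x)/(2π))² = x²/16 + (183−x)²/(4π) for 0 ≤ x ≤ 183. A'(x) = x/8 − (183−x)/(2π) = 0 gives x = 4·183/(π+4) ≈ 102.4981.
A'' = 1/8 + 1/(2π) > 0, so this gives the minimum combined area; x ≈ 102.4981 cm to the square.

102.4981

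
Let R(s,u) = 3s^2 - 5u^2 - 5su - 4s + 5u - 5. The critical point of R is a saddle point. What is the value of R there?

∂R/∂s = 6s - 5u - 4 = 0 and ∂R/∂u = -5s - 10u + 5 = 0, so (s, u) = (13/17, 2/17).
The Hessian has R_{ss} = 6, R_{uu} = -10, R_{su} = -5, giving D = -85 < 0, so the point is a saddle point.
R(13/17, 2/17) = -106/17.

-106/17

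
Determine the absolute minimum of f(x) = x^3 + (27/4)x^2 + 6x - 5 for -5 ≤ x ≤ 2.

The derivative is 3x^2 + (27/2)x + 6, which vanishes at x = -4 and x = -1/2.
Candidates: f(-5) = 35/4,  f(-4) = 15,  f(-1/2) = -103/16,  f(2) = 42.
Hence the absolute minimum is -103/16 at x = -1/2.

-103/16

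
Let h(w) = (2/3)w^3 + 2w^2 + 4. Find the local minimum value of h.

Critical points: h'(w) = 2w^2 + 4w vanishes at w = -2, 0.
Since h''(w) = 4w + 4, we get h''(-2) = -4 < 0 ⇒ local maximum; h''(0) = 4 > 0 ⇒ local minimum.
The local minimum is h(0) = 4.

4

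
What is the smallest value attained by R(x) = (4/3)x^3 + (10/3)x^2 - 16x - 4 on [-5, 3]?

The derivative is 4x^2 + (20/3)x - 16, which vanishes at x = -3 and x = 4/3.
Candidates: R(-5) = -22/3, R(-3) = 38, R(4/3) = -1316/81, R(3) = 14.
Hence the absolute minimum is -1316/81 at x = 4/3.

-1316/81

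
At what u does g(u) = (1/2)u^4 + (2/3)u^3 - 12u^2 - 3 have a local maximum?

0

g'(u) = 2u^3 + 2u^2 - 24u = 0 at u = -4, 0, 3.
Since g''(u) = 6u^2 + 4u - 24, we get g''(-4) = 56 > 0 ⇒ local minimum; g''(0) = -24 < 0 ⇒ local maximum; g''(3) = 42 > 0 ⇒ local minimum.
Thus g has its local maximum at u = 0, with value -3.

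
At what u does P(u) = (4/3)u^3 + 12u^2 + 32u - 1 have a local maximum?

-4

Critical points: P'(u) = 4u^2 + 24u + 32 vanishes at u = -4, -2.
Since P''(u) = 8u + 24, we get P''(-4) = -8 < 0 ⇒ local maximum; P''(-2) = 8 > 0 ⇒ local minimum.
So the local maximum value is P(-4) = -67/3.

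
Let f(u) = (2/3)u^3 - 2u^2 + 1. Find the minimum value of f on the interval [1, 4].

-5/3

f'(u) = 2u^2 - 4u, whose only zero in [1, 4] is u = 2.
Evaluating at the critical points and endpoints: f(1) = -1/3, f(2) = -5/3, f(4) = 35/3.
So the minimum is f(2) = -5/3.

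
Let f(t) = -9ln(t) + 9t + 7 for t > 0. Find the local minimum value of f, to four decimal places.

16.0000

f'(t) = -9/t + 9 = 0 gives t = 1.
f''(t) = 9/t², which is positive for t > 0, so this is a local minimum.
f(1) = -9·ln(1) + 9 + 7 ≈ 16.0000.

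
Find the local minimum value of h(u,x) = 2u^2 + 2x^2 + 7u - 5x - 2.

∂h/∂u = 4u + 7 = 0 and ∂h/∂x = 4x - 5 = 0, so (u, x) = (-7/4, 5/4).
The Hessian has h_{uu} = 4, h_{xx} = 4, h_{ux} = 0, giving D = 16 > 0 with h_{uu} > 0, so the point is a local minimum.
h(-7/4, 5/4) = -45/4.

-45/4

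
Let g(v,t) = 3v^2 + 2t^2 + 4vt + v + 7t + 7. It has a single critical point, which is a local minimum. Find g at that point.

-65/8

∂g/∂v = 6v + 4t + 1 = 0 and ∂g/∂t = 4v + 4t + 7 = 0, so (v, t) = (3, -19/4).
The Hessian has g_{vv} = 6, g_{tt} = 4, g_{vt} = 4, giving D = 8 > 0 with g_{vv} > 0, so the point is a local minimum.
g(3, -19/4) = -65/8.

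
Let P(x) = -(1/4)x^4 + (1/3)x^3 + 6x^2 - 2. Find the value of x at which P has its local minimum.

P'(x) = -x^3 + x^2 + 12x = 0 at x = -3, 0, 4.
P''(x) = -3x^2 + 2x + 12. P''(-3) = -21 < 0 ⇒ local maximum; P''(0) = 12 > 0 ⇒ local minimum; P''(4) = -28 < 0 ⇒ local maximum.
So the local minimum value is P(0) = -2.

0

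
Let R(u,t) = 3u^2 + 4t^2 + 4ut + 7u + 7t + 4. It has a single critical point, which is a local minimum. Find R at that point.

∂R/∂u = 6u + 4t + 7 = 0 and ∂R/∂t = 4u + 8t + 7 = 0, so (u, t) = (-7/8, -7/16).
The Hessian has R_{uu} = 6, R_{tt} = 8, R_{ut} = 4, giving D = 32 > 0 with R_{uu} > 0, so the point is a local minimum.
R(-7/8, -7/16) = -19/32.

-19/32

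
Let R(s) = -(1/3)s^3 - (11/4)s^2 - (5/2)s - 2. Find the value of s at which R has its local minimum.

-5

R'(s) = -s^2 - (11/2)s - 5/2 = 0 at s = -5, -1/2.
R''(s) = -2s - 11/2. R''(-5) = 9/2 > 0 ⇒ local minimum; R''(-1/2) = -9/2 < 0 ⇒ local maximum.
Thus R has its local minimum at s = -5, with value -199/12.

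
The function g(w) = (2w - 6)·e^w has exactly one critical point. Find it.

Differentiating with the product rule gives g'(w) = (2w - 4)·e^w. Since e^w > 0, the only critical point is w = 2.
g''(2) has the same sign as 2 > 0, so this is a local minimum.
g(2) = (-2)·e^(2) ≈ -14.7781.

2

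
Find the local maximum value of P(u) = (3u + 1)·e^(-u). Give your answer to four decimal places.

1.5403

By the product rule, P'(u) = (-3u + 2)·e^(-u). Since e^(-u) > 0, the only critical point is u = 2/3.
P''(2/3) has the same sign as -3 < 0, so this is a local maximum.
P(2/3) = (3)·e^(-2/3) ≈ 1.5403.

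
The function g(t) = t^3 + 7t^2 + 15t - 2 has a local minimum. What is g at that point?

Critical points: g'(t) = 3t^2 + 14t + 15 vanishes at t = -3, -5/3.
g''(t) = 6t + 14. g''(-3) = -4 < 0 ⇒ local maximum; g''(-5/3) = 4 > 0 ⇒ local minimum.
The local minimum is g(-5/3) = -329/27.

-329/27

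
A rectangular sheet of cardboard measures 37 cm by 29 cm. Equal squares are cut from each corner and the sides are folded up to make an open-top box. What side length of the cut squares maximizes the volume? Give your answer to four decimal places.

5.3801

With cut size x, the volume is V(x) = x(37 − 2x)(29 − 2x) for 0 < x < 14.5.
V'(x) = 12x^2 − 264x + 1073. Setting V'(x) = 0 gives x ≈ 5.3801 (the root in (0, 14.5)).
V''(x) = 24x − 264 is negative there, so this is the maximum; V ≈ 2574.9627.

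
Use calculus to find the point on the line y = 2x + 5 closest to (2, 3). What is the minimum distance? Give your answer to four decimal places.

2.6833

Minimize D(x)^2 = (x - 2)^2 + (2x + 2)^2.
d/dx[D^2] = 2(x - 2) + 2·2·(2x + 2) = 0 ⇒ x = -2/5.
Then y = 21/5 and the distance is √(36/5) ≈ 2.6833.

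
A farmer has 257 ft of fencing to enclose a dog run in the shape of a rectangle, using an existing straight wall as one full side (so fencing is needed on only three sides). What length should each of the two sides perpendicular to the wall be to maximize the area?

257/4

Let the sides perpendicular to the wall have length x and the parallel side y, so 2x + y = 257 and the area is A = xy = x(257 − 2x).
A'(x) = 257 − 4x = 0 gives x = 257/4, and A''(x) = −4 < 0 confirms a maximum.
Then y = 257 − 2·257/4 = 257/2 and A = 66049/8.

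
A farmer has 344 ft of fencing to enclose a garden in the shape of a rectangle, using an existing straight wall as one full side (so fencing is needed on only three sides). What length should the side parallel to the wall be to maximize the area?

Let the sides perpendicular to the wall have length x and the parallel side y, so 2x + y = 344 and the area is A = xy = x(344 − 2x).
A'(x) = 344 − 4x = 0 gives x = 86, and A''(x) = −4 < 0 confirms a maximum.
Then y = 344 − 2·86 = 172 and A = 14792.

172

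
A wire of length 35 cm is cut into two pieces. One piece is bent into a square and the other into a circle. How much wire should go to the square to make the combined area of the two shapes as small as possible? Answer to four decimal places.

19.6035

Let x be the length used for the square. Square side x/4; circle radius (35−x)/(2π).
A(x) = (x/4)² + π·((35−x)/(2π))² = x²/16 + (35−x)²/(4π) for 0 ≤ x ≤ 35. A'(x) = x/8 − (35−x)/(2π) = 0 gives x = 4·35/(π+4) ≈ 19.6035.
A'' = 1/8 + 1/(2π) > 0, so this gives the minimum combined area; x ≈ 19.6035 cm to the square.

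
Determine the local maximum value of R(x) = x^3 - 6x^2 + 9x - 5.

R'(x) = 3x^2 - 12x + 9. Setting R'(x) = 0 gives x ∈ {1, 3}.
Second-derivative test with R''(x) = 6x - 12: R''(1) = -6 < 0 ⇒ local maximum; R''(3) = 6 > 0 ⇒ local minimum.
Thus R has its local maximum at x = 1, with value -1.

-1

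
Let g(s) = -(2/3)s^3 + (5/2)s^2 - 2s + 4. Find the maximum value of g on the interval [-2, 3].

g'(s) = -2s^2 + 5s - 2, which vanishes at s = 1/2 and s = 2.
Evaluating at the critical points and endpoints: g(-2) = 70/3; g(1/2) = 85/24; g(2) = 14/3; g(3) = 5/2.
So the maximum is g(-2) = 70/3.

70/3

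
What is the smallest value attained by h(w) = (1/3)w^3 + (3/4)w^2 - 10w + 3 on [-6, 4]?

-581/48

Differentiating, h'(w) = w^2 + (3/2)w - 10; which vanishes at w = -4 and w = 5/2.
Candidates: h(-6) = 18, h(-4) = 101/3, h(5/2) = -581/48, h(4) = -11/3.
The minimum over the interval is -581/48, attained at w = 5/2.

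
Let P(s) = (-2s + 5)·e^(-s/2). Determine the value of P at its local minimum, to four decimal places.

-0.4216

By the product rule, P'(s) = (s - 9/2)·e^(-s/2). Since e^(-s/2) > 0, the only critical point is s = 9/2.
P''(9/2) has the same sign as 1 > 0, so this is a local minimum.
P(9/2) = (-4)·e^(-9/4) ≈ -0.4216.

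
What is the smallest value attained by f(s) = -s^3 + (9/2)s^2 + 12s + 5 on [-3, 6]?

-3/2

f'(s) = -3s^2 + 9s + 12, which vanishes at s = -1 and s = 4.
Candidates: f(-3) = 73/2,  f(-1) = -3/2,  f(4) = 61,  f(6) = 23.
So the minimum is f(-1) = -3/2.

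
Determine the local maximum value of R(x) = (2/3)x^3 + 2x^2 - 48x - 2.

214

R'(x) = 2x^2 + 4x - 48 = 0 at x = -6, 4.
Second-derivative test with R''(x) = 4x + 4: R''(-6) = -20 < 0 ⇒ local maximum; R''(4) = 20 > 0 ⇒ local minimum.
So the local maximum value is R(-6) = 214.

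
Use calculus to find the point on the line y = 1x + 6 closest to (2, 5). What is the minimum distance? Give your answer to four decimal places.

Minimize D(x)^2 = (x - 2)^2 + (x + 1)^2.
d/dx[D^2] = 2(x - 2) + 2·1·(x + 1) = 0 ⇒ x = 1/2.
Then y = 13/2 and the distance is √(9/2) ≈ 2.1213.

2.1213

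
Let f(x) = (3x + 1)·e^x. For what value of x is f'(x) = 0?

-4/3

Differentiating with the product rule gives f'(x) = (3x + 4)·e^x. Since e^x > 0, the only critical point is x = -4/3.
f''(-4/3) has the same sign as 3 > 0, so this is a local minimum.
f(-4/3) = (-3)·e^(-4/3) ≈ -0.7908.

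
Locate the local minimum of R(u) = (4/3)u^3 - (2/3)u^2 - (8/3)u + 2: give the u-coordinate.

Critical points: R'(u) = 4u^2 - (4/3)u - 8/3 vanishes at u = -2/3, 1.
R''(u) = 8u - 4/3. R''(-2/3) = -20/3 < 0 ⇒ local maximum; R''(1) = 20/3 > 0 ⇒ local minimum.
So the local minimum value is R(1) = 0.

1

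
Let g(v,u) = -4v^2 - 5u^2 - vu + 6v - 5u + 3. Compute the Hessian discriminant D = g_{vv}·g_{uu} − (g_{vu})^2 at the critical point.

∂g/∂v = -8v - u + 6 = 0 and ∂g/∂u = -v - 10u - 5 = 0, so (v, u) = (65/79, -46/79).
The Hessian has g_{vv} = -8, g_{uu} = -10, g_{vu} = -1, giving D = 79 > 0 with g_{vv} < 0, so the point is a local maximum.
D = (-8)·(-10) − (-1)^2 = 79.

79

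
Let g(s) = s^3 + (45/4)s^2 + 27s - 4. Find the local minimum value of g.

-361/16

Critical points: g'(s) = 3s^2 + (45/2)s + 27 vanishes at s = -6, -3/2.
Since g''(s) = 6s + 45/2, we get g''(-6) = -27/2 < 0 ⇒ local maximum; g''(-3/2) = 27/2 > 0 ⇒ local minimum.
Thus g has its local minimum at s = -3/2, with value -361/16.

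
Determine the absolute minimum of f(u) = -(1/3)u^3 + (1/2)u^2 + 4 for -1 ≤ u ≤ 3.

The derivative is -u^2 + u, which vanishes at u = 0 and u = 1.
Evaluating at the critical points and endpoints: f(-1) = 29/6; f(0) = 4; f(1) = 25/6; f(3) = -1/2.
Hence the absolute minimum is -1/2 at u = 3.

-1/2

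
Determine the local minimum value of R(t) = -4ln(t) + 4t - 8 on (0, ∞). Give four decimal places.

R'(t) = -4/t + 4 = 0 gives t = 1.
R''(t) = 4/t², which is positive for t > 0, so this is a local minimum.
R(1) = -4·ln(1) + 4 - 8 ≈ -4.0000.

-4.0000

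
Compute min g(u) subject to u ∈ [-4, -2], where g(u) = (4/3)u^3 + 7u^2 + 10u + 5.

g'(u) = 4u^2 + 14u + 10, whose only zero in [-4, -2] is u = -5/2.
Candidates: g(-4) = -25/3,  g(-5/2) = 35/12,  g(-2) = 7/3.
So the minimum is g(-4) = -25/3.

-25/3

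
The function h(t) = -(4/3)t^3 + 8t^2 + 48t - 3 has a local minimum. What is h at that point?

h'(t) = -4t^2 + 16t + 48 = 0 at t = -2, 6.
Since h''(t) = -8t + 16, we get h''(-2) = 32 > 0 ⇒ local minimum; h''(6) = -32 < 0 ⇒ local maximum.
The local minimum is h(-2) = -169/3.

-169/3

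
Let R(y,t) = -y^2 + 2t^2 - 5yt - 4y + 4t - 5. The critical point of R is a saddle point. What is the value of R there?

-229/33

∂R/∂y = -2y - 5t - 4 = 0 and ∂R/∂t = -5y + 4t + 4 = 0, so (y, t) = (4/33, -28/33).
The Hessian has R_{yy} = -2, R_{tt} = 4, R_{yt} = -5, giving D = -33 < 0, so the point is a saddle point.
R(4/33, -28/33) = -229/33.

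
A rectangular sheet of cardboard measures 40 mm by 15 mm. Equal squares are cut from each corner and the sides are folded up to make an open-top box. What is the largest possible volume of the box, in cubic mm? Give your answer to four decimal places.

With cut size x, the volume is V(x) = x(40 − 2x)(15 − 2x) for 0 < x < 7.5.
V'(x) = 12x^2 − 220x + 600. Setting V'(x) = 0 gives x ≈ 3.3333 (the root in (0, 7.5)).
V''(x) = 24x − 220 is negative there, so this is the maximum; V ≈ 925.9259.

925.9259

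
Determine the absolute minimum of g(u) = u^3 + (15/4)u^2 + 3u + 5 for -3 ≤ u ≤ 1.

g'(u) = 3u^2 + (15/2)u + 3, which vanishes at u = -2 and u = -1/2.
Compare values at every candidate in [-3, 1]: g(-3) = 11/4; g(-2) = 6; g(-1/2) = 69/16; g(1) = 51/4.
The minimum over the interval is 11/4, attained at u = -3.

11/4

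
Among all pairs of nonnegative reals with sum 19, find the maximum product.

361/4

With x + y = 19, the product is P(x) = x(19 − x).
P'(x) = 19 − 2x = 0 gives x = 19/2; P'' = −2 < 0, so this is the maximum.
P = 19/2·19/2 = 361/4.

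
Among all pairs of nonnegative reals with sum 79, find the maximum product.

6241/4

With x + y = 79, the product is P(x) = x(79 − x).
P'(x) = 79 − 2x = 0 gives x = 79/2; P'' = −2 < 0, so this is the maximum.
P = 79/2·79/2 = 6241/4.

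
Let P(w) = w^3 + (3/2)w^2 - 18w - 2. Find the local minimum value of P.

P'(w) = 3w^2 + 3w - 18. Setting P'(w) = 0 gives w ∈ {-3, 2}.
P''(w) = 6w + 3. P''(-3) = -15 < 0 ⇒ local maximum; P''(2) = 15 > 0 ⇒ local minimum.
Thus P has its local minimum at w = 2, with value -24.

-24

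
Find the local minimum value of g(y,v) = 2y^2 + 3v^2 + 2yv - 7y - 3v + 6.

∂g/∂y = 4y + 2v - 7 = 0 and ∂g/∂v = 2y + 6v - 3 = 0, so (y, v) = (9/5, -1/10).
The Hessian has g_{yy} = 4, g_{vv} = 6, g_{yv} = 2, giving D = 20 > 0 with g_{yy} > 0, so the point is a local minimum.
g(9/5, -1/10) = -3/20.

-3/20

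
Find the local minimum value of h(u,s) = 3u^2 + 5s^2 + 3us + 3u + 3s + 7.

∂h/∂u = 6u + 3s + 3 = 0 and ∂h/∂s = 3u + 10s + 3 = 0, so (u, s) = (-7/17, -3/17).
The Hessian has h_{uu} = 6, h_{ss} = 10, h_{us} = 3, giving D = 51 > 0 with h_{uu} > 0, so the point is a local minimum.
h(-7/17, -3/17) = 104/17.

104/17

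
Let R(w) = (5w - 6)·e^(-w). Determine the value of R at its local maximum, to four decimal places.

0.5540

R'(w) = 5·e^(-w) + (5w - 6)·(-1)·e^(-w) = (-5w + 11)·e^(-w). Since e^(-w) > 0, the only critical point is w = 11/5.
R''(11/5) has the same sign as -5 < 0, so this is a local maximum.
R(11/5) = (5)·e^(-11/5) ≈ 0.5540.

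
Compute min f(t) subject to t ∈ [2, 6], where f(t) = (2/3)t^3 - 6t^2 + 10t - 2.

Differentiating, f'(t) = 2t^2 - 12t + 10; whose only zero in [2, 6] is t = 5.
Evaluating at the critical points and endpoints: f(2) = -2/3; f(5) = -56/3; f(6) = -14.
The minimum over the interval is -56/3, attained at t = 5.

-56/3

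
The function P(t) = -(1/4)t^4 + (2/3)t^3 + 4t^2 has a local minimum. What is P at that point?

0

P'(t) = -t^3 + 2t^2 + 8t = 0 at t = -2, 0, 4.
P''(t) = -3t^2 + 4t + 8. P''(-2) = -12 < 0 ⇒ local maximum; P''(0) = 8 > 0 ⇒ local minimum; P''(4) = -24 < 0 ⇒ local maximum.
The local minimum is P(0) = 0.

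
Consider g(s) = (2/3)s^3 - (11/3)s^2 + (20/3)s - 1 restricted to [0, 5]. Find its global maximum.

24

The derivative is 2s^2 - (22/3)s + 20/3, which vanishes at s = 5/3 and s = 2.
Compare values at every candidate in [0, 5]: g(0) = -1; g(5/3) = 244/81; g(2) = 3; g(5) = 24.
Hence the absolute maximum is 24 at s = 5.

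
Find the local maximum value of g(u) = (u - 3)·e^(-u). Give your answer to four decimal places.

Differentiating with the product rule gives g'(u) = (-u + 4)·e^(-u). Since e^(-u) > 0, the only critical point is u = 4.
g''(4) has the same sign as -1 < 0, so this is a local maximum.
g(4) = (1)·e^(-4) ≈ 0.0183.

0.0183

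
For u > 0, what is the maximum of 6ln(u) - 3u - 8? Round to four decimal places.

g'(u) = 6/u − 3 = 0 gives u = 2.
g''(u) = -6/u², which is negative for u > 0, so this is a local maximum.
g(2) = 6·ln(2) - 6 - 8 ≈ -9.8411.

-9.8411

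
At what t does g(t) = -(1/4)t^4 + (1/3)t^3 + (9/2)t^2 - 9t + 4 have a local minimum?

Critical points: g'(t) = -t^3 + t^2 + 9t - 9 vanishes at t = -3, 1, 3.
Second-derivative test with g''(t) = -3t^2 + 2t + 9: g''(-3) = -24 < 0 ⇒ local maximum; g''(1) = 8 > 0 ⇒ local minimum; g''(3) = -12 < 0 ⇒ local maximum.
So the local minimum value is g(1) = -5/12.

1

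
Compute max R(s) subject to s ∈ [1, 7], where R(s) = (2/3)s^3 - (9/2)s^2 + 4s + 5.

247/6

Differentiating, R'(s) = 2s^2 - 9s + 4; whose only zero in [1, 7] is s = 4.
Candidates: R(1) = 31/6; R(4) = -25/3; R(7) = 247/6.
The maximum over the interval is 247/6, attained at s = 7.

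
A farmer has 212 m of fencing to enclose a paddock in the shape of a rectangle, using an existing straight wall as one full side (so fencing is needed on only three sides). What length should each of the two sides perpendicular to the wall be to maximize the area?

Let the sides perpendicular to the wall have length x and the parallel side y, so 2x + y = 212 and the area is A = xy = x(212 − 2x).
A'(x) = 212 − 4x = 0 gives x = 53, and A''(x) = −4 < 0 confirms a maximum.
Then y = 212 − 2·53 = 106 and A = 5618.

53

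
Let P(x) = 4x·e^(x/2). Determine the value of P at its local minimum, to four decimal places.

-2.9430

Differentiating with the product rule gives P'(x) = (2x + 4)·e^(x/2). Since e^(x/2) > 0, the only critical point is x = -2.
P''(-2) has the same sign as 2 > 0, so this is a local minimum.
P(-2) = (-8)·e^(-1) ≈ -2.9430.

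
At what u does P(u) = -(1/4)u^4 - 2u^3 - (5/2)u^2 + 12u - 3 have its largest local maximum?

P'(u) = -u^3 - 6u^2 - 5u + 12. Setting P'(u) = 0 gives u ∈ {-4, -3, 1}.
Since P''(u) = -3u^2 - 12u - 5, we get P''(-4) = -5 < 0 ⇒ local maximum; P''(-3) = 4 > 0 ⇒ local minimum; P''(1) = -20 < 0 ⇒ local maximum.
The largest local maximum is P(1) = 17/4.

1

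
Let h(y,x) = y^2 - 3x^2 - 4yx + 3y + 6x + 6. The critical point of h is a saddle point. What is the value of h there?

∂h/∂y = 2y - 4x + 3 = 0 and ∂h/∂x = -4y - 6x + 6 = 0, so (y, x) = (3/14, 6/7).
The Hessian has h_{yy} = 2, h_{xx} = -6, h_{yx} = -4, giving D = -28 < 0, so the point is a saddle point.
h(3/14, 6/7) = 249/28.

249/28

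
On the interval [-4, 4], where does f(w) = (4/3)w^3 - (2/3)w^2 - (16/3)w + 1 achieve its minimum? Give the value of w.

-4

The derivative is 4w^2 - (4/3)w - 16/3, which vanishes at w = -1 and w = 4/3.
Candidates: f(-4) = -221/3; f(-1) = 13/3; f(4/3) = -335/81; f(4) = 163/3.
Hence the absolute minimum is -221/3 at w = -4.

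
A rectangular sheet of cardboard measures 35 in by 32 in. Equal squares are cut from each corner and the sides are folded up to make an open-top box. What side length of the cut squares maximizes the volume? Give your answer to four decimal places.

With cut size x, the volume is V(x) = x(35 − 2x)(32 − 2x) for 0 < x < 16.
V'(x) = 12x^2 − 268x + 1120. Setting V'(x) = 0 gives x ≈ 5.5666 (the root in (0, 16)).
V''(x) = 24x − 268 is negative there, so this is the maximum; V ≈ 2772.2990.

5.5666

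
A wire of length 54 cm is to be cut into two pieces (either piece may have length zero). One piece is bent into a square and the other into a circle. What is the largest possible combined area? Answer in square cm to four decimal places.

232.0479

Let x be the length used for the square. Square side x/4; circle radius (54−x)/(2π).
A(x) = (x/4)² + π·((54−x)/(2π))² = x²/16 + (54−x)²/(4π) for 0 ≤ x ≤ 54. A'(x) = x/8 − (54−x)/(2π) = 0 gives x = 4·54/(π+4) ≈ 30.2454.
A'' > 0, so the interior critical point is a minimum; the maximum is at an endpoint. A(0) = 232.0479 and A(54) = 182.2500, so the largest area is 232.0479.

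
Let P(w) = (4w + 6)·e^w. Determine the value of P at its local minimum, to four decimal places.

-0.3283

By the product rule, P'(w) = (4w + 10)·e^w. Since e^w > 0, the only critical point is w = -5/2.
P''(-5/2) has the same sign as 4 > 0, so this is a local minimum.
P(-5/2) = (-4)·e^(-5/2) ≈ -0.3283.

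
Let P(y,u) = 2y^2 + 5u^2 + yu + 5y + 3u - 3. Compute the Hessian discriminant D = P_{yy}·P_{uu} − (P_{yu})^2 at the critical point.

∂P/∂y = 4y + u + 5 = 0 and ∂P/∂u = y + 10u + 3 = 0, so (y, u) = (-47/39, -7/39).
The Hessian has P_{yy} = 4, P_{uu} = 10, P_{yu} = 1, giving D = 39 > 0 with P_{yy} > 0, so the point is a local minimum.
D = (4)·(10) − (1)^2 = 39.

39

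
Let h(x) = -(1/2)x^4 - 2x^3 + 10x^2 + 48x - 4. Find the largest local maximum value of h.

271/2

Critical points: h'(x) = -2x^3 - 6x^2 + 20x + 48 vanishes at x = -4, -2, 3.
h''(x) = -6x^2 - 12x + 20. h''(-4) = -28 < 0 ⇒ local maximum; h''(-2) = 20 > 0 ⇒ local minimum; h''(3) = -70 < 0 ⇒ local maximum.
The largest local maximum is h(3) = 271/2.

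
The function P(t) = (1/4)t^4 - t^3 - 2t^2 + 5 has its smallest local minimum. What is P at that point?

-27

P'(t) = t^3 - 3t^2 - 4t = 0 at t = -1, 0, 4.
Second-derivative test with P''(t) = 3t^2 - 6t - 4: P''(-1) = 5 > 0 ⇒ local minimum; P''(0) = -4 < 0 ⇒ local maximum; P''(4) = 20 > 0 ⇒ local minimum.
So the smallest local minimum value is P(4) = -27.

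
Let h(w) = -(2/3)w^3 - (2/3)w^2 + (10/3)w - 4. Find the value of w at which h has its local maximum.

h'(w) = -2w^2 - (4/3)w + 10/3. Setting h'(w) = 0 gives w ∈ {-5/3, 1}.
Second-derivative test with h''(w) = -4w - 4/3: h''(-5/3) = 16/3 > 0 ⇒ local minimum; h''(1) = -16/3 < 0 ⇒ local maximum.
So the local maximum value is h(1) = -2.

1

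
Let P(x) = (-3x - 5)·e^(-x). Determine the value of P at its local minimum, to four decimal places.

P'(x) = (-3)·e^(-x) + (-3x - 5)·(-1)·e^(-x) = (3x + 2)·e^(-x). Since e^(-x) > 0, the only critical point is x = -2/3.
P''(-2/3) has the same sign as 3 > 0, so this is a local minimum.
P(-2/3) = (-3)·e^(2/3) ≈ -5.8432.

-5.8432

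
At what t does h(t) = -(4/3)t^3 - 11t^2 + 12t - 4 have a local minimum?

-6

h'(t) = -4t^2 - 22t + 12. Setting h'(t) = 0 gives t ∈ {-6, 1/2}.
Second-derivative test with h''(t) = -8t - 22: h''(-6) = 26 > 0 ⇒ local minimum; h''(1/2) = -26 < 0 ⇒ local maximum.
The local minimum is h(-6) = -184.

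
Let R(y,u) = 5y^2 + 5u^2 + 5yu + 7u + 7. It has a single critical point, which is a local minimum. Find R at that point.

∂R/∂y = 10y + 5u = 0 and ∂R/∂u = 5y + 10u + 7 = 0, so (y, u) = (7/15, -14/15).
The Hessian has R_{yy} = 10, R_{uu} = 10, R_{yu} = 5, giving D = 75 > 0 with R_{yy} > 0, so the point is a local minimum.
R(7/15, -14/15) = 56/15.

56/15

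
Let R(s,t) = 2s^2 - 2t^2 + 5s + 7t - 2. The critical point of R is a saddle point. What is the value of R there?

1

∂R/∂s = 4s + 5 = 0 and ∂R/∂t = -4t + 7 = 0, so (s, t) = (-5/4, 7/4).
The Hessian has R_{ss} = 4, R_{tt} = -4, R_{st} = 0, giving D = -16 < 0, so the point is a saddle point.
R(-5/4, 7/4) = 1.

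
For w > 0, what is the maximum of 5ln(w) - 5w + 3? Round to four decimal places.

g'(w) = 5/w − 5 = 0 gives w = 1.
g''(w) = -5/w², which is negative for w > 0, so this is a local maximum.
g(1) = 5·ln(1) - 5 + 3 ≈ -2.0000.

-2.0000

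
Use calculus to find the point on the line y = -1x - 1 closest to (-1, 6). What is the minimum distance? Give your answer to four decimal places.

Minimize D(x)^2 = (x + 1)^2 + (-x - 7)^2.
d/dx[D^2] = 2(x + 1) + 2·(-1)·(-x - 7) = 0 ⇒ x = -4.
Then y = 3 and the distance is √(18) ≈ 4.2426.

4.2426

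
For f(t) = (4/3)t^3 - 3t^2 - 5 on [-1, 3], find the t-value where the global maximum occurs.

3

Differentiating, f'(t) = 4t^2 - 6t; which vanishes at t = 0 and t = 3/2.
Evaluating at the critical points and endpoints: f(-1) = -28/3; f(0) = -5; f(3/2) = -29/4; f(3) = 4.
Hence the absolute maximum is 4 at t = 3.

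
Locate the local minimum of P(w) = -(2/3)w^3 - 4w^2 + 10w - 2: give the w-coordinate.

P'(w) = -2w^2 - 8w + 10 = 0 at w = -5, 1.
P''(w) = -4w - 8. P''(-5) = 12 > 0 ⇒ local minimum; P''(1) = -12 < 0 ⇒ local maximum.
Thus P has its local minimum at w = -5, with value -206/3.

-5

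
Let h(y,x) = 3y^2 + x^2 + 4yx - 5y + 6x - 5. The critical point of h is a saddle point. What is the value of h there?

233/4

∂h/∂y = 6y + 4x - 5 = 0 and ∂h/∂x = 4y + 2x + 6 = 0, so (y, x) = (-17/2, 14).
The Hessian has h_{yy} = 6, h_{xx} = 2, h_{yx} = 4, giving D = -4 < 0, so the point is a saddle point.
h(-17/2, 14) = 233/4.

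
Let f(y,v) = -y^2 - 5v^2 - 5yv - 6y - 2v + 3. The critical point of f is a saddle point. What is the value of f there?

-109/5

∂f/∂y = -2y - 5v - 6 = 0 and ∂f/∂v = -5y - 10v - 2 = 0, so (y, v) = (10, -26/5).
The Hessian has f_{yy} = -2, f_{vv} = -10, f_{yv} = -5, giving D = -5 < 0, so the point is a saddle point.
f(10, -26/5) = -109/5.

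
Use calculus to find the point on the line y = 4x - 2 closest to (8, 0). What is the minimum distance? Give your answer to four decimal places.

Minimize D(x)^2 = (x - 8)^2 + (4x - 2)^2.
d/dx[D^2] = 2(x - 8) + 2·4·(4x - 2) = 0 ⇒ x = 16/17.
Then y = 30/17 and the distance is √(900/17) ≈ 7.2761.

7.2761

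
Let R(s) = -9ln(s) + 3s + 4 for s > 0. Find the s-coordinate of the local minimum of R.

R'(s) = -9/s + 3 = 0 gives s = 3.
R''(s) = 9/s², which is positive for s > 0, so this is a local minimum.
R(3) = -9·ln(3) + 9 + 4 ≈ 3.1125.

3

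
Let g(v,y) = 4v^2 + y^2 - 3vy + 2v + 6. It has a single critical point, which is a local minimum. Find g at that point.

38/7

∂g/∂v = 8v - 3y + 2 = 0 and ∂g/∂y = -3v + 2y = 0, so (v, y) = (-4/7, -6/7).
The Hessian has g_{vv} = 8, g_{yy} = 2, g_{vy} = -3, giving D = 7 > 0 with g_{vv} > 0, so the point is a local minimum.
g(-4/7, -6/7) = 38/7.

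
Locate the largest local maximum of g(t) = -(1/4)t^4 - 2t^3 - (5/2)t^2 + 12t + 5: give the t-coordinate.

1

g'(t) = -t^3 - 6t^2 - 5t + 12. Setting g'(t) = 0 gives t ∈ {-4, -3, 1}.
Since g''(t) = -3t^2 - 12t - 5, we get g''(-4) = -5 < 0 ⇒ local maximum; g''(-3) = 4 > 0 ⇒ local minimum; g''(1) = -20 < 0 ⇒ local maximum.
So the largest local maximum value is g(1) = 49/4.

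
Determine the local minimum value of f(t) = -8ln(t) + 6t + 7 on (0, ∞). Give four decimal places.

f'(t) = -8/t + 6 = 0 gives t = 4/3.
f''(t) = 8/t², which is positive for t > 0, so this is a local minimum.
f(4/3) = -8·ln(4/3) + 8 + 7 ≈ 12.6985.

12.6985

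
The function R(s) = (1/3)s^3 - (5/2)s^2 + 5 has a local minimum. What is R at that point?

-95/6

Critical points: R'(s) = s^2 - 5s vanishes at s = 0, 5.
Second-derivative test with R''(s) = 2s - 5: R''(0) = -5 < 0 ⇒ local maximum; R''(5) = 5 > 0 ⇒ local minimum.
Thus R has its local minimum at s = 5, with value -95/6.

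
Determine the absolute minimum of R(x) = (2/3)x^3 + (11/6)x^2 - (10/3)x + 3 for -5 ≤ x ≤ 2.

-107/6

Differentiating, R'(x) = 2x^2 + (11/3)x - 10/3; which vanishes at x = -5/2 and x = 2/3.
Candidates: R(-5) = -107/6, R(-5/2) = 99/8, R(2/3) = 145/81, R(2) = 9.
So the minimum is R(-5) = -107/6.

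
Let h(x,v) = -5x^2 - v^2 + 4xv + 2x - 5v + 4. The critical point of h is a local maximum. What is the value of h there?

∂h/∂x = -10x + 4v + 2 = 0 and ∂h/∂v = 4x - 2v - 5 = 0, so (x, v) = (-4, -21/2).
The Hessian has h_{xx} = -10, h_{vv} = -2, h_{xv} = 4, giving D = 4 > 0 with h_{xx} < 0, so the point is a local maximum.
h(-4, -21/2) = 105/4.

105/4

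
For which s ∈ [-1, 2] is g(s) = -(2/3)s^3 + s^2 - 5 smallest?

2

Differentiating, g'(s) = -2s^2 + 2s; which vanishes at s = 0 and s = 1.
Evaluating at the critical points and endpoints: g(-1) = -10/3,  g(0) = -5,  g(1) = -14/3,  g(2) = -19/3.
The minimum over the interval is -19/3, attained at s = 2.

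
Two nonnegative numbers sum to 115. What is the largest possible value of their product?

13225/4

With x + y = 115, the product is P(x) = x(115 − x).
P'(x) = 115 − 2x = 0 gives x = 115/2; P'' = −2 < 0, so this is the maximum.
P = 115/2·115/2 = 13225/4.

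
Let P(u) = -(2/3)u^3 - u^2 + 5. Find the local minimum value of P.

14/3

P'(u) = -2u^2 - 2u. Setting P'(u) = 0 gives u ∈ {-1, 0}.
Since P''(u) = -4u - 2, we get P''(-1) = 2 > 0 ⇒ local minimum; P''(0) = -2 < 0 ⇒ local maximum.
The local minimum is P(-1) = 14/3.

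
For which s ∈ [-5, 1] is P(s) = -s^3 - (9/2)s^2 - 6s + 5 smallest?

1

P'(s) = -3s^2 - 9s - 6, which vanishes at s = -2 and s = -1.
Compare values at every candidate in [-5, 1]: P(-5) = 95/2,  P(-2) = 7,  P(-1) = 15/2,  P(1) = -13/2.
The minimum over the interval is -13/2, attained at s = 1.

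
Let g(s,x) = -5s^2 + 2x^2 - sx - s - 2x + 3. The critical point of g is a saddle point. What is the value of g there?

107/41

∂g/∂s = -10s - x - 1 = 0 and ∂g/∂x = -s + 4x - 2 = 0, so (s, x) = (-6/41, 19/41).
The Hessian has g_{ss} = -10, g_{xx} = 4, g_{sx} = -1, giving D = -41 < 0, so the point is a saddle point.
g(-6/41, 19/41) = 107/41.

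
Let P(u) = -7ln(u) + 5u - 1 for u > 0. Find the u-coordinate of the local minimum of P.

7/5

P'(u) = -7/u + 5 = 0 gives u = 7/5.
P''(u) = 7/u², which is positive for u > 0, so this is a local minimum.
P(7/5) = -7·ln(7/5) + 7 - 1 ≈ 3.6447.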